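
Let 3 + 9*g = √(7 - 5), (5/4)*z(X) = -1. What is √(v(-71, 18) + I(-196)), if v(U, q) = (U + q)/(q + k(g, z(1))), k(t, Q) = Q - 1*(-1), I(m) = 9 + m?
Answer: I*√1572662/91 ≈ 13.781*I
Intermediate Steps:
z(X) = -⅘ (z(X) = (⅘)*(-1) = -⅘)
g = -⅓ + √2/9 (g = -⅓ + √(7 - 5)/9 = -⅓ + √2/9 ≈ -0.17620)
k(t, Q) = 1 + Q (k(t, Q) = Q + 1 = 1 + Q)
v(U, q) = (U + q)/(⅕ + q) (v(U, q) = (U + q)/(q + (1 - ⅘)) = (U + q)/(q + ⅕) = (U + q)/(⅕ + q))
√(v(-71, 18) + I(-196)) = √(5*(-71 + 18)/(1 + 5*18) + (9 - 196)) = √(5*(-53)/(1 + 90) - 187) = √(5*(-53)/91 - 187) = √(5*(1/91)*(-53) - 187) = √(-265/91 - 187) = √(-17282/91) = I*√1572662/91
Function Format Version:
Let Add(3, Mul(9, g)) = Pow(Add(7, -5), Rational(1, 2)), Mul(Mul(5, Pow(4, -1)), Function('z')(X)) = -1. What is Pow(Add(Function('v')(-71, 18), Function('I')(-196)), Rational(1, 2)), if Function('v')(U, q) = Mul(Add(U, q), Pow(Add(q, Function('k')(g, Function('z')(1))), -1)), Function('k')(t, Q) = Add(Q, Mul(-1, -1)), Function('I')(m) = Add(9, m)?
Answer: Mul(Rational(1, 91), I, Pow(1572662, Rational(1, 2))) ≈ Mul(13.781, I)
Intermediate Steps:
Function('z')(X) = Rational(-4, 5) (Function('z')(X) = Mul(Rational(4, 5), -1) = Rational(-4, 5))
g = Add(Rational(-1, 3), Mul(Rational(1, 9), Pow(2, Rational(1, 2)))) (g = Add(Rational(-1, 3), Mul(Rational(1, 9), Pow(Add(7, -5), Rational(1, 2)))) = Add(Rational(-1, 3), Mul(Rational(1, 9), Pow(2, Rational(1, 2)))) ≈ -0.17620)
Function('k')(t, Q) = Add(1, Q) (Function('k')(t, Q) = Add(Q, 1) = Add(1, Q))
Function('v')(U, q) = Mul(Pow(Add(Rational(1, 5), q), -1), Add(U, q)) (Function('v')(U, q) = Mul(Add(U, q), Pow(Add(q, Add(1, Rational(-4, 5))), -1)) = Mul(Add(U, q), Pow(Add(q, Rational(1, 5)), -1)) = Mul(Add(U, q), Pow(Add(Rational(1, 5), q), -1)) = Mul(Pow(Add(Rational(1, 5), q), -1), Add(U, q)))
Pow(Add(Function('v')(-71, 18), Function('I')(-196)), Rational(1, 2)) = Pow(Add(Mul(5, Pow(Add(1, Mul(5, 18)), -1), Add(-71, 18)), Add(9, -196)), Rational(1, 2)) = Pow(Add(Mul(5, Pow(Add(1, 90), -1), -53), -187), Rational(1, 2)) = Pow(Add(Mul(5, Pow(91, -1), -53), -187), Rational(1, 2)) = Pow(Add(Mul(5, Rational(1, 91), -53), -187), Rational(1, 2)) = Pow(Add(Rational(-265, 91), -187), Rational(1, 2)) = Pow(Rational(-17282, 91), Rational(1, 2)) = Mul(Rational(1, 91), I, Pow(1572662, Rational(1, 2)))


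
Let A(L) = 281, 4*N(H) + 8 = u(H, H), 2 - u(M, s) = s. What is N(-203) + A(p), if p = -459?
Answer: 1321/4 ≈ 330.25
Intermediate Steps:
u(M, s) = 2 - s
N(H) = -3/2 - H/4 (N(H) = -2 + (2 - H)/4 = -2 + (½ - H/4) = -3/2 - H/4)
N(-203) + A(p) = (-3/2 - ¼*(-203)) + 281 = (-3/2 + 203/4) + 281 = 197/4 + 281 = 1321/4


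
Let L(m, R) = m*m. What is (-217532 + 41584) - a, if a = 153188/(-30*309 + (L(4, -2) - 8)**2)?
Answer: -809812050/4603 ≈ -1.7593e+5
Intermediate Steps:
L(m, R) = m**2
a = -76594/4603 (a = 153188/(-30*309 + (4**2 - 8)**2) = 153188/(-9270 + (16 - 8)**2) = 153188/(-9270 + 8**2) = 153188/(-9270 + 64) = 153188/(-9206) = 153188*(-1/9206) = -76594/4603 ≈ -16.640)
(-217532 + 41584) - a = (-217532 + 41584) - 1*(-76594/4603) = -175948 + 76594/4603 = -809812050/4603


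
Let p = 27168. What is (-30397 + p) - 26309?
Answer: -29538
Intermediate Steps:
(-30397 + p) - 26309 = (-30397 + 27168) - 26309 = -3229 - 26309 = -29538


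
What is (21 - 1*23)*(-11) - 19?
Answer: 3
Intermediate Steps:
(21 - 1*23)*(-11) - 19 = (21 - 23)*(-11) - 19 = -2*(-11) - 19 = 22 - 19 = 3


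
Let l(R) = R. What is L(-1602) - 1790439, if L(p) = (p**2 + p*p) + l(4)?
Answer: 3342373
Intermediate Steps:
L(p) = 4 + 2*p**2 (L(p) = (p**2 + p*p) + 4 = (p**2 + p**2) + 4 = 2*p**2 + 4 = 4 + 2*p**2)
L(-1602) - 1790439 = (4 + 2*(-1602)**2) - 1790439 = (4 + 2*2566404) - 1790439 = (4 + 5132808) - 1790439 = 5132812 - 1790439 = 3342373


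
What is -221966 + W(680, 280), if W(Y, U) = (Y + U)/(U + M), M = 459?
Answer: -164031914/739 ≈ -2.2196e+5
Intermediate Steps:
W(Y, U) = (U + Y)/(459 + U) (W(Y, U) = (Y + U)/(U + 459) = (U + Y)/(459 + U))
-221966 + W(680, 280) = -221966 + (280 + 680)/(459 + 280) = -221966 + 960/739 = -164031914/739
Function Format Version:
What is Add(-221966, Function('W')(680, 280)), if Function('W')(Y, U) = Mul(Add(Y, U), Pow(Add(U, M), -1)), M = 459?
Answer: Rational(-164031914, 739) ≈ -2.2196e+5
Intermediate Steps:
Function('W')(Y, U) = Mul(Pow(Add(459, U), -1), Add(U, Y)) (Function('W')(Y, U) = Mul(Add(Y, U), Pow(Add(U, 459), -1)) = Mul(Add(U, Y), Pow(Add(459, U), -1)) = Mul(Pow(Add(459, U), -1), Add(U, Y)))
Add(-221966, Function('W')(680, 280)) = Add(-221966, Mul(Pow(Add(459, 280), -1), Add(280, 680))) = Add(-221966, Mul(Pow(739, -1), 960)) = Add(-221966, Mul(Rational(1, 739), 960)) = Add(-221966, Rational(960, 739)) = Rational(-164031914, 739)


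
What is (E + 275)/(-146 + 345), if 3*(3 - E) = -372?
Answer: 402/199 ≈ 2.0201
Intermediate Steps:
E = 127 (E = 3 - 1/3*(-372) = 3 + 124 = 127)
(E + 275)/(-146 + 345) = (127 + 275)/(-146 + 345) = 402/199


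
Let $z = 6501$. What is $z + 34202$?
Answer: $40703$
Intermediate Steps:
$z + 34202 = 6501 + 34202 = 40703$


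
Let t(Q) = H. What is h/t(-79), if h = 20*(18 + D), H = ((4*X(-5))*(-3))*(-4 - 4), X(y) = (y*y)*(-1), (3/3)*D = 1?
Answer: -19/120 ≈ -0.15833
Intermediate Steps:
D = 1
X(y) = -y² (X(y) = y²*(-1) = -y²)
H = -2400 (H = ((4*(-1*(-5)²))*(-3))*(-4 - 4) = ((4*(-1*25))*(-3))*(-8) = ((4*(-25))*(-3))*(-8) = -100*(-3)*(-8) = 300*(-8) = -2400)
h = 380 (h = 20*(18 + 1) = 20*19 = 380)
t(Q) = -2400
h/t(-79) = 380/(-2400) = 380*(-1/2400) = -19/120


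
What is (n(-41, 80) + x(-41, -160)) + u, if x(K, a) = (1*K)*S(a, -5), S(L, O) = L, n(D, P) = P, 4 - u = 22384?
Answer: -15740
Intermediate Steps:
u = -22380 (u = 4 - 1*22384 = 4 - 22384 = -22380)
x(K, a) = K*a (x(K, a) = (1*K)*a = K*a)
(n(-41, 80) + x(-41, -160)) + u = (80 - 41*(-160)) - 22380 = (80 + 6560) - 22380 = 6640 - 22380 = -15740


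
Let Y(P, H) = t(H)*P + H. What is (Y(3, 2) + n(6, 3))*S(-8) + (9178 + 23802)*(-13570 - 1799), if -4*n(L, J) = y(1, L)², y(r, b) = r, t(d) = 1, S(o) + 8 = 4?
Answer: -506869639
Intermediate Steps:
S(o) = -4 (S(o) = -8 + 4 = -4)
Y(P, H) = H + P (Y(P, H) = 1*P + H = P + H = H + P)
n(L, J) = -¼ (n(L, J) = -¼*1² = -¼*1 = -¼)
(Y(3, 2) + n(6, 3))*S(-8) + (9178 + 23802)*(-13570 - 1799) = ((2 + 3) - ¼)*(-4) + (9178 + 23802)*(-13570 - 1799) = (5 - ¼)*(-4) + 32980*(-15369) = (19/4)*(-4) - 506869620 = -19 - 506869620 = -506869639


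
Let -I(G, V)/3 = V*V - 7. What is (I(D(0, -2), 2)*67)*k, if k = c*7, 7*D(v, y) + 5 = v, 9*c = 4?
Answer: 1876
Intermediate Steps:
c = 4/9 (c = (⅑)*4 = 4/9 ≈ 0.44444)
D(v, y) = -5/7 + v/7
I(G, V) = 21 - 3*V² (I(G, V) = -3*(V*V - 7) = -3*(V² - 7) = -3*(-7 + V²) = 21 - 3*V²)
k = 28/9 (k = (4/9)*7 = 28/9 ≈ 3.1111)
(I(D(0, -2), 2)*67)*k = ((21 - 3*2²)*67)*(28/9) = ((21 - 3*4)*67)*(28/9) = ((21 - 12)*67)*(28/9) = (9*67)*(28/9) = 603*(28/9) = 1876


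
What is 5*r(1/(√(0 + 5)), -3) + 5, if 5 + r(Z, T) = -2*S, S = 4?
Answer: -60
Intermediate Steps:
r(Z, T) = -13 (r(Z, T) = -5 - 2*4 = -5 - 8 = -13)
5*r(1/(√(0 + 5)), -3) + 5 = 5*(-13) + 5 = -65 + 5 = -60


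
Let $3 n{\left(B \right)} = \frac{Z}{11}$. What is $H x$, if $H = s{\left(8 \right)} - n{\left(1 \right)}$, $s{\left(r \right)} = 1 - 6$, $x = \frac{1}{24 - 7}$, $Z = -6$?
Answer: $- \frac{53}{187} \approx -0.28342$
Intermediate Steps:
$n{\left(B \right)} = - \frac{2}{11}$ ($n{\left(B \right)} = \frac{\left(-6\right) \frac{1}{11}}{3} = \frac{1}{3} \left(- \frac{6}{11}\right) = - \frac{2}{11}$)
$x = \frac{1}{17} \approx 0.058824$
$s{\left(r \right)} = -5$ ($s{\left(r \right)} = 1 - 6 = -5$)
$H = - \frac{53}{11}$ ($H = -5 - - \frac{2}{11} = -5 + \frac{2}{11} = - \frac{53}{11} \approx -4.8182$)
$H x = \left(- \frac{53}{11}\right) \frac{1}{17} = - \frac{53}{187}$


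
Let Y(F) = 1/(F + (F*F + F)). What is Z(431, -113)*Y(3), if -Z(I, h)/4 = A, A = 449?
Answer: -1796/15 ≈ -119.73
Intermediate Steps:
Z(I, h) = -1796 (Z(I, h) = -4*449 = -1796)
Y(F) = 1/(F**2 + 2*F) (Y(F) = 1/(F + (F**2 + F)) = 1/(F + (F + F**2)) = 1/(F**2 + 2*F))
Z(431, -113)*Y(3) = -1796/(3*(2 + 3)) = -1796/(3*5) = -1796*1/15 = -1796/15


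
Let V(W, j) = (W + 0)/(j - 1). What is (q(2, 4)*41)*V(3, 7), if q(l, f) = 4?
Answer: 82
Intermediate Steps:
V(W, j) = W/(-1 + j)
(q(2, 4)*41)*V(3, 7) = (4*41)*(3/(-1 + 7)) = 164*(3/6) = 164*(3*(⅙)) = 164*(½) = 82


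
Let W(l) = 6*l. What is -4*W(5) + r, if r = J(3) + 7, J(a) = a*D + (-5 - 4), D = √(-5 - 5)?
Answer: -122 + 3*I*√10 ≈ -122.0 + 9.4868*I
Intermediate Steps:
D = I*√10 (D = √(-10) = I*√10 ≈ 3.1623*I)
J(a) = -9 + I*a*√10 (J(a) = a*(I*√10) + (-5 - 4) = I*a*√10 - 9 = -9 + I*a*√10)
r = -2 + 3*I*√10 (r = (-9 + I*3*√10) + 7 = (-9 + 3*I*√10) + 7 = -2 + 3*I*√10 ≈ -2.0 + 9.4868*I)
-4*W(5) + r = -24*5 + (-2 + 3*I*√10) = -4*30 + (-2 + 3*I*√10) = -120 + (-2 + 3*I*√10) = -122 + 3*I*√10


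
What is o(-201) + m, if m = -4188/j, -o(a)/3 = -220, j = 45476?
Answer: 7502493/11369 ≈ 659.91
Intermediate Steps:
o(a) = 660 (o(a) = -3*(-220) = 660)
m = -1047/11369 (m = -4188/45476 = -4188*1/45476 = -1047/11369 ≈ -0.092093)
o(-201) + m = 660 - 1047/11369 = 7502493/11369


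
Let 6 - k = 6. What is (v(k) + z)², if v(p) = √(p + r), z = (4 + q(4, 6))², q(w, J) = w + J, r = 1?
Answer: 38809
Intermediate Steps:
k = 0 (k = 6 - 1*6 = 6 - 6 = 0)
q(w, J) = J + w
z = 196 (z = (4 + (6 + 4))² = (4 + 10)² = 14² = 196)
v(p) = √(1 + p) (v(p) = √(p + 1) = √(1 + p))
(v(k) + z)² = (√(1 + 0) + 196)² = (√1 + 196)² = (1 + 196)² = 197² = 38809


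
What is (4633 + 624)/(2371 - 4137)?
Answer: -5257/1766 ≈ -2.9768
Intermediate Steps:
(4633 + 624)/(2371 - 4137) = 5257/(-1766) = 5257*(-1/1766) = -5257/1766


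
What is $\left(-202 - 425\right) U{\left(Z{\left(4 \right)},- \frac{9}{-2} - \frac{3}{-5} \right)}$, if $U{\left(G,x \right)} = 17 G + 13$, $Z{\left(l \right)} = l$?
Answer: $-50787$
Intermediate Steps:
$U{\left(G,x \right)} = 13 + 17 G$
$\left(-202 - 425\right) U{\left(Z{\left(4 \right)},- \frac{9}{-2} - \frac{3}{-5} \right)} = \left(-202 - 425\right) \left(13 + 17 \cdot 4\right) = - 627 \left(13 + 68\right) = \left(-627\right) 81 = -50787$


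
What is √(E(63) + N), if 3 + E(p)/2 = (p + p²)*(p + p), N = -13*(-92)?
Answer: √1017254 ≈ 1008.6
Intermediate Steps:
N = 1196
E(p) = -6 + 4*p*(p + p²) (E(p) = -6 + 2*((p + p²)*(p + p)) = -6 + 2*((p + p²)*(2*p)) = -6 + 2*(2*p*(p + p²)) = -6 + 4*p*(p + p²))
√(E(63) + N) = √((-6 + 4*63² + 4*63³) + 1196) = √((-6 + 4*3969 + 4*250047) + 1196) = √((-6 + 15876 + 1000188) + 1196) = √(1016058 + 1196) = √1017254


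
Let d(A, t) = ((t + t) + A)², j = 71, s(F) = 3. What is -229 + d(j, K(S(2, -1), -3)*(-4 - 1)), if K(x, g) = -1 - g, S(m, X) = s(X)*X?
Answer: 2372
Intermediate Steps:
S(m, X) = 3*X
d(A, t) = (A + 2*t)² (d(A, t) = (2*t + A)² = (A + 2*t)²)
-229 + d(j, K(S(2, -1), -3)*(-4 - 1)) = -229 + (71 + 2*((-1 - 1*(-3))*(-4 - 1)))² = -229 + (71 + 2*((-1 + 3)*(-5)))² = -229 + (71 + 2*(2*(-5)))² = -229 + (71 + 2*(-10))² = -229 + (71 - 20)² = -229 + 51² = -229 + 2601 = 2372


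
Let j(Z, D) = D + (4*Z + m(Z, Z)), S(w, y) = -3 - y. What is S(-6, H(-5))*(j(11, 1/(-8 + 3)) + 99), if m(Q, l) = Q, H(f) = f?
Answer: 1538/5 ≈ 307.60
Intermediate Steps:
j(Z, D) = D + 5*Z (j(Z, D) = D + (4*Z + Z) = D + 5*Z)
S(-6, H(-5))*(j(11, 1/(-8 + 3)) + 99) = (-3 - 1*(-5))*((1/(-8 + 3) + 5*11) + 99) = (-3 + 5)*((1/(-5) + 55) + 99) = 2*((-1/5 + 55) + 99) = 2*(274/5 + 99) = 2*(769/5) = 1538/5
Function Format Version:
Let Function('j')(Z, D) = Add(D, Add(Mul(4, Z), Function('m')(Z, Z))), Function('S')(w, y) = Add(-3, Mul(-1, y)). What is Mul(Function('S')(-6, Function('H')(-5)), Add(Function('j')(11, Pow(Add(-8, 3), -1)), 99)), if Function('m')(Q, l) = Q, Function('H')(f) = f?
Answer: Rational(1538, 5) ≈ 307.60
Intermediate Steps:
Function('j')(Z, D) = Add(D, Mul(5, Z)) (Function('j')(Z, D) = Add(D, Add(Mul(4, Z), Z)) = Add(D, Mul(5, Z)))
Mul(Function('S')(-6, Function('H')(-5)), Add(Function('j')(11, Pow(Add(-8, 3), -1)), 99)) = Mul(Add(-3, Mul(-1, -5)), Add(Add(Pow(Add(-8, 3), -1), Mul(5, 11)), 99)) = Mul(Add(-3, 5), Add(Add(Pow(-5, -1), 55), 99)) = Mul(2, Add(Add(Rational(-1, 5), 55), 99)) = Mul(2, Add(Rational(274, 5), 99)) = Mul(2, Rational(769, 5)) = Rational(1538, 5)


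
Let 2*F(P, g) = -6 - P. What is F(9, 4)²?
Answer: 225/4 ≈ 56.250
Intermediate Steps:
F(P, g) = -3 - P/2 (F(P, g) = (-6 - P)/2 = -3 - P/2)
F(9, 4)² = (-3 - ½*9)² = (-3 - 9/2)² = (-15/2)² = 225/4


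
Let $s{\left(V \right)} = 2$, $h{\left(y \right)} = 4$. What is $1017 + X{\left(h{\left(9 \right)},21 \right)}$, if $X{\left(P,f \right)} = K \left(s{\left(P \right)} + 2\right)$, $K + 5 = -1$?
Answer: $993$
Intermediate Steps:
$K = -6$ ($K = -5 - 1 = -6$)
$X{\left(P,f \right)} = -24$ ($X{\left(P,f \right)} = - 6 \left(2 + 2\right) = \left(-6\right) 4 = -24$)
$1017 + X{\left(h{\left(9 \right)},21 \right)} = 1017 - 24 = 993$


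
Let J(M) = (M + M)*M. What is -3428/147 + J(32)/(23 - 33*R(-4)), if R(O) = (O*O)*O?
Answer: -1002532/44835 ≈ -22.360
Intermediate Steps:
J(M) = 2*M**2 (J(M) = (2*M)*M = 2*M**2)
R(O) = O**3 (R(O) = O**2*O = O**3)
-3428/147 + J(32)/(23 - 33*R(-4)) = -3428/147 + (2*32**2)/(23 - 33*(-4)**3) = -3428*1/147 + (2*1024)/(23 - 33*(-64)) = -3428/147 + 2048/(23 + 2112) = -3428/147 + 2048/2135 = -1002532/44835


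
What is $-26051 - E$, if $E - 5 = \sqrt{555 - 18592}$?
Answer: $-26056 - i \sqrt{18037} \approx -26056.0 - 134.3 i$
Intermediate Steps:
$E = 5 + i \sqrt{18037}$ ($E = 5 + \sqrt{555 - 18592} = 5 + \sqrt{-18037} = 5 + i \sqrt{18037} \approx 5.0 + 134.3 i$)
$-26051 - E = -26051 - \left(5 + i \sqrt{18037}\right) = -26056 - i \sqrt{18037}$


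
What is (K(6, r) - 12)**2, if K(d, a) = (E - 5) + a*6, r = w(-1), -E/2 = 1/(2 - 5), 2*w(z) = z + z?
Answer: 4489/9 ≈ 498.78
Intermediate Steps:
w(z) = z (w(z) = (z + z)/2 = (2*z)/2 = z)
E = 2/3 (E = -2/(2 - 5) = -2/(-3) = -2*(-1/3) = 2/3 ≈ 0.66667)
r = -1
K(d, a) = -13/3 + 6*a (K(d, a) = (2/3 - 5) + a*6 = -13/3 + 6*a)
(K(6, r) - 12)**2 = ((-13/3 + 6*(-1)) - 12)**2 = ((-13/3 - 6) - 12)**2 = (-31/3 - 12)**2 = (-67/3)**2 = 4489/9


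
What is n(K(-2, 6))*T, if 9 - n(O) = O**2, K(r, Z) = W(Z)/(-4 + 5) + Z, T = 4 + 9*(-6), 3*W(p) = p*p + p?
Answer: 19550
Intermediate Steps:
W(p) = p/3 + p**2/3 (W(p) = (p*p + p)/3 = (p**2 + p)/3 = (p + p**2)/3 = p/3 + p**2/3)
T = -50 (T = 4 - 54 = -50)
K(r, Z) = Z + Z*(1 + Z)/3 (K(r, Z) = (Z*(1 + Z)/3)/(-4 + 5) + Z = (Z*(1 + Z)/3)/1 + Z = 1*(Z*(1 + Z)/3) + Z = Z*(1 + Z)/3 + Z = Z + Z*(1 + Z)/3)
n(O) = 9 - O**2
n(K(-2, 6))*T = (9 - ((1/3)*6*(4 + 6))**2)*(-50) = (9 - ((1/3)*6*10)**2)*(-50) = (9 - 1*20**2)*(-50) = (9 - 1*400)*(-50) = (9 - 400)*(-50) = -391*(-50) = 19550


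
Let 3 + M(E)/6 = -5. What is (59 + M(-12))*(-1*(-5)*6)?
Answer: 330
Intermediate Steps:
M(E) = -48 (M(E) = -18 + 6*(-5) = -18 - 30 = -48)
(59 + M(-12))*(-1*(-5)*6) = (59 - 48)*(-1*(-5)*6) = 11*(5*6) = 11*30 = 330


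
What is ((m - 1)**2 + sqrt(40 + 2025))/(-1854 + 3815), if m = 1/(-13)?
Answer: 196/331409 + sqrt(2065)/1961 ≈ 0.023764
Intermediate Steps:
m = -1/13 ≈ -0.076923
((m - 1)**2 + sqrt(40 + 2025))/(-1854 + 3815) = ((-1/13 - 1)**2 + sqrt(40 + 2025))/(-1854 + 3815) = ((-14/13)**2 + sqrt(2065))/1961 = (196/169 + sqrt(2065))*(1/1961) = 196/331409 + sqrt(2065)/1961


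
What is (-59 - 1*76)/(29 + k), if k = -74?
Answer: 3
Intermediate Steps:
(-59 - 1*76)/(29 + k) = (-59 - 1*76)/(29 - 74) = (-59 - 76)/(-45) = -1/45*(-135) = 3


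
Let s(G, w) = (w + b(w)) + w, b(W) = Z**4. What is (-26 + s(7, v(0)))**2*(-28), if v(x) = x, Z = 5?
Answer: -10046428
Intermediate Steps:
b(W) = 625 (b(W) = 5**4 = 625)
s(G, w) = 625 + 2*w (s(G, w) = (w + 625) + w = (625 + w) + w = 625 + 2*w)
(-26 + s(7, v(0)))**2*(-28) = (-26 + (625 + 2*0))**2*(-28) = (-26 + (625 + 0))**2*(-28) = (-26 + 625)**2*(-28) = 599**2*(-28) = 358801*(-28) = -10046428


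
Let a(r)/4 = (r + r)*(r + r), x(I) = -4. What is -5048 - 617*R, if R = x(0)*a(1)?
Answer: 34440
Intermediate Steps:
a(r) = 16*r² (a(r) = 4*((r + r)*(r + r)) = 4*((2*r)*(2*r)) = 4*(4*r²) = 16*r²)
R = -64 (R = -64*1² = -64 ≈ -64.000)
-5048 - 617*R = -5048 - 617*(-64) = -5048 + 39488 = 34440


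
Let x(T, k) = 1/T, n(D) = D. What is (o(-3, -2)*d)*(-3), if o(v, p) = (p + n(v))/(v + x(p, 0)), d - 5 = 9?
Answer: -60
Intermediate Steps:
d = 14 (d = 5 + 9 = 14)
o(v, p) = (p + v)/(v + 1/p)
(o(-3, -2)*d)*(-3) = (-2*(-2 - 3)/(1 - 2*(-3))*14)*(-3) = (-2*(-5)/(1 + 6)*14)*(-3) = (-2*(-5)/7*14)*(-3) = (-2*1/7*(-5)*14)*(-3) = ((10/7)*14)*(-3) = 20*(-3) = -60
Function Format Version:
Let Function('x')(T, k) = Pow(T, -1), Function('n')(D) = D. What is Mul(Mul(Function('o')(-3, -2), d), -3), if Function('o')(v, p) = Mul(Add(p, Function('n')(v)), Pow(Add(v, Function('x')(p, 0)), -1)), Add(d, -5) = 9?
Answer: -60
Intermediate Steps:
d = 14 (d = Add(5, 9) = 14)
Function('o')(v, p) = Mul(Pow(Add(v, Pow(p, -1)), -1), Add(p, v)) (Function('o')(v, p) = Mul(Add(p, v), Pow(Add(v, Pow(p, -1)), -1)) = Mul(Pow(Add(v, Pow(p, -1)), -1), Add(p, v)))
Mul(Mul(Function('o')(-3, -2), d), -3) = Mul(Mul(Mul(-2, Pow(Add(1, Mul(-2, -3)), -1), Add(-2, -3)), 14), -3) = Mul(Mul(Mul(-2, Pow(Add(1, 6), -1), -5), 14), -3) = Mul(Mul(Mul(-2, Pow(7, -1), -5), 14), -3) = Mul(Mul(Mul(-2, Rational(1, 7), -5), 14), -3) = Mul(Mul(Rational(10, 7), 14), -3) = Mul(20, -3) = -60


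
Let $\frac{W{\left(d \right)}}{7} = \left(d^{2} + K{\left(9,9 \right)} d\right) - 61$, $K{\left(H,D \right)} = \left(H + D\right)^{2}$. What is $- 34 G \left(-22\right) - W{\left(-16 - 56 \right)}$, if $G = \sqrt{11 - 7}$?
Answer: $128931$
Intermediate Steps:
$K{\left(H,D \right)} = \left(D + H\right)^{2}$
$G = 2$ ($G = \sqrt{4} = 2$)
$W{\left(d \right)} = -427 + 7 d^{2} + 2268 d$ ($W{\left(d \right)} = 7 \left(\left(d^{2} + \left(9 + 9\right)^{2} d\right) - 61\right) = 7 \left(\left(d^{2} + 18^{2} d\right) - 61\right) = 7 \left(\left(d^{2} + 324 d\right) - 61\right) = 7 \left(-61 + d^{2} + 324 d\right) = -427 + 7 d^{2} + 2268 d$)
$- 34 G \left(-22\right) - W{\left(-16 - 56 \right)} = \left(-34\right) 2 \left(-22\right) - \left(-427 + 7 \left(-16 - 56\right)^{2} + 2268 \left(-16 - 56\right)\right) = \left(-68\right) \left(-22\right) - \left(-427 + 7 \left(-72\right)^{2} + 2268 \left(-72\right)\right) = 1496 - \left(-427 + 7 \cdot 5184 - 163296\right) = 1496 - \left(-427 + 36288 - 163296\right) = 1496 - -127435 = 1496 + 127435 = 128931$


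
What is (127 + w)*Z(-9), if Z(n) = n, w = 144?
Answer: -2439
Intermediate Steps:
(127 + w)*Z(-9) = (127 + 144)*(-9) = 271*(-9) = -2439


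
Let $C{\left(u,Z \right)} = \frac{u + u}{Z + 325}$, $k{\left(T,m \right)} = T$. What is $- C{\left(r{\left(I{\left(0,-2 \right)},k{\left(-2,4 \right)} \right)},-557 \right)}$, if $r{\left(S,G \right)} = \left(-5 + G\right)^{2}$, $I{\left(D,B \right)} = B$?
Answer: $\frac{49}{116} \approx 0.42241$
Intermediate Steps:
$C{\left(u,Z \right)} = \frac{2 u}{325 + Z}$
$- C{\left(r{\left(I{\left(0,-2 \right)},k{\left(-2,4 \right)} \right)},-557 \right)} = - \frac{2 \left(-5 - 2\right)^{2}}{325 - 557} = - \frac{2 \left(-7\right)^{2}}{-232} = - \frac{2 \cdot 49 \left(-1\right)}{232} = \left(-1\right) \left(- \frac{49}{116}\right) = \frac{49}{116}$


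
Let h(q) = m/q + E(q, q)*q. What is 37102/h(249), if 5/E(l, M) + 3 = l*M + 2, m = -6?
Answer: -38185378400/4133 ≈ -9.2391e+6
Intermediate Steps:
E(l, M) = 5/(-1 + M*l) (E(l, M) = 5/(-3 + (l*M + 2)) = 5/(-3 + (M*l + 2)) = 5/(-3 + (2 + M*l)) = 5/(-1 + M*l))
h(q) = -6/q + 5*q/(-1 + q²) (h(q) = -6/q + (5/(-1 + q*q))*q = -6/q + (5/(-1 + q²))*q = -6/q + 5*q/(-1 + q²))
37102/h(249) = 37102/(((6 - 1*249²)/(249³ - 1*249))) = 37102/(((6 - 1*62001)/(15438249 - 249))) = 37102/(((6 - 62001)/15438000)) = 37102/(((1/15438000)*(-61995))) = 37102/(-4133/1029200) = 37102*(-1029200/4133) = -38185378400/4133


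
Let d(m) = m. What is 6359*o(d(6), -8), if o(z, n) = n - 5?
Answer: -82667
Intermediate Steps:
o(z, n) = -5 + n
6359*o(d(6), -8) = 6359*(-5 - 8) = 6359*(-13) = -82667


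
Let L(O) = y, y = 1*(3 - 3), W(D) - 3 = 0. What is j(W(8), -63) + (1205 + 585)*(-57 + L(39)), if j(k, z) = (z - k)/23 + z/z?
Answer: -2346733/23 ≈ -1.0203e+5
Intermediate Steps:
W(D) = 3 (W(D) = 3 + 0 = 3)
y = 0 (y = 1*0 = 0)
L(O) = 0
j(k, z) = 1 - k/23 + z/23 (j(k, z) = (z - k)*(1/23) + 1 = (-k/23 + z/23) + 1 = 1 - k/23 + z/23)
j(W(8), -63) + (1205 + 585)*(-57 + L(39)) = (1 - 1/23*3 + (1/23)*(-63)) + (1205 + 585)*(-57 + 0) = (1 - 3/23 - 63/23) + 1790*(-57) = -43/23 - 102030 = -2346733/23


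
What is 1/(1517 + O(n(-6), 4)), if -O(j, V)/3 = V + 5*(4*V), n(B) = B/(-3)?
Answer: 1/1265 ≈ 0.00079051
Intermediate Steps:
n(B) = -B/3 (n(B) = B*(-⅓) = -B/3)
O(j, V) = -63*V (O(j, V) = -3*(V + 5*(4*V)) = -3*(V + 20*V) = -63*V)
1/(1517 + O(n(-6), 4)) = 1/(1517 - 63*4) = 1/(1517 - 252) = 1/1265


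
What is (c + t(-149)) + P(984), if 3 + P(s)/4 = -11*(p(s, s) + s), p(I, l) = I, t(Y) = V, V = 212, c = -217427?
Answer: -303819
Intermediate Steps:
t(Y) = 212
P(s) = -12 - 88*s (P(s) = -12 + 4*(-11*(s + s)) = -12 + 4*(-22*s) = -12 - 88*s)
(c + t(-149)) + P(984) = (-217427 + 212) + (-12 - 88*984) = -217215 + (-12 - 86592) = -217215 - 86604 = -303819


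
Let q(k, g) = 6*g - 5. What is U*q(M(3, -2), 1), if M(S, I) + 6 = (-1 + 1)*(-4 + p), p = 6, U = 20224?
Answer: 20224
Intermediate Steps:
M(S, I) = -6 (M(S, I) = -6 + (-1 + 1)*(-4 + 6) = -6 + 0*2 = -6 + 0 = -6)
q(k, g) = -5 + 6*g
U*q(M(3, -2), 1) = 20224*(-5 + 6*1) = 20224*(-5 + 6) = 20224*1 = 20224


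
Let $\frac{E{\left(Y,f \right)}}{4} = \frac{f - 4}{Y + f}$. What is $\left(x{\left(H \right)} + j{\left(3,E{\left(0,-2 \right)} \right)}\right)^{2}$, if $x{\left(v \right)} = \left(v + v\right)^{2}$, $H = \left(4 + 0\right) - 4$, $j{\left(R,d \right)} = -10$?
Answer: $100$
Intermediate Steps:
$E{\left(Y,f \right)} = \frac{4 \left(-4 + f\right)}{Y + f}$ ($E{\left(Y,f \right)} = 4 \frac{f - 4}{Y + f} = 4 \frac{-4 + f}{Y + f} = \frac{4 \left(-4 + f\right)}{Y + f}$)
$H = 0$ ($H = 4 - 4 = 0$)
$x{\left(v \right)} = 4 v^{2}$ ($x{\left(v \right)} = \left(2 v\right)^{2} = 4 v^{2}$)
$\left(x{\left(H \right)} + j{\left(3,E{\left(0,-2 \right)} \right)}\right)^{2} = \left(4 \cdot 0^{2} - 10\right)^{2} = \left(4 \cdot 0 - 10\right)^{2} = \left(0 - 10\right)^{2} = \left(-10\right)^{2} = 100$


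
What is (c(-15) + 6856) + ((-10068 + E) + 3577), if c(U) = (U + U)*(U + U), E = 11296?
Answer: 12561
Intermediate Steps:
c(U) = 4*U² (c(U) = (2*U)*(2*U) = 4*U²)
(c(-15) + 6856) + ((-10068 + E) + 3577) = (4*(-15)² + 6856) + ((-10068 + 11296) + 3577) = (4*225 + 6856) + (1228 + 3577) = (900 + 6856) + 4805 = 7756 + 4805 = 12561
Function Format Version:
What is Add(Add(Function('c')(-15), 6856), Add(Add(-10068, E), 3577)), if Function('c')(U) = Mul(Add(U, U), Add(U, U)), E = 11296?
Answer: 12561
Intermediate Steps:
Function('c')(U) = Mul(4, Pow(U, 2)) (Function('c')(U) = Mul(Mul(2, U), Mul(2, U)) = Mul(4, Pow(U, 2)))
Add(Add(Function('c')(-15), 6856), Add(Add(-10068, E), 3577)) = Add(Add(Mul(4, Pow(-15, 2)), 6856), Add(Add(-10068, 11296), 3577)) = Add(Add(Mul(4, 225), 6856), Add(1228, 3577)) = Add(Add(900, 6856), 4805) = Add(7756, 4805) = 12561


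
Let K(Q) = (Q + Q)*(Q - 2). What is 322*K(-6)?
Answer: 30912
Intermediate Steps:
K(Q) = 2*Q*(-2 + Q) (K(Q) = (2*Q)*(-2 + Q) = 2*Q*(-2 + Q))
322*K(-6) = 322*(2*(-6)*(-2 - 6)) = 322*(2*(-6)*(-8)) = 322*96 = 30912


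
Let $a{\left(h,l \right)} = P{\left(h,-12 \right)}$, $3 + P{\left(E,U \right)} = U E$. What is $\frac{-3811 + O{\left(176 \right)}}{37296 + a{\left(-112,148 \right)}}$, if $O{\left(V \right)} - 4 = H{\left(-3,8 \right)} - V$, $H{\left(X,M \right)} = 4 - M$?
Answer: $- \frac{443}{4293} \approx -0.10319$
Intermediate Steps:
$O{\left(V \right)} = - V$ ($O{\left(V \right)} = 4 - \left(4 + V\right) = - V$)
$P{\left(E,U \right)} = -3 + E U$ ($P{\left(E,U \right)} = -3 + U E = -3 + E U$)
$a{\left(h,l \right)} = -3 - 12 h$ ($a{\left(h,l \right)} = -3 + h \left(-12\right) = -3 - 12 h$)
$\frac{-3811 + O{\left(176 \right)}}{37296 + a{\left(-112,148 \right)}} = \frac{-3811 - 176}{37296 - -1341} = \frac{-3811 - 176}{37296 + \left(-3 + 1344\right)} = - \frac{3987}{37296 + 1341} = - \frac{3987}{38637} = \left(-3987\right) \frac{1}{38637} = - \frac{443}{4293}$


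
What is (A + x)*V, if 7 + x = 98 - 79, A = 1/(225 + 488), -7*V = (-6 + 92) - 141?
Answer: 470635/4991 ≈ 94.297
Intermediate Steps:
V = 55/7 (V = -((-6 + 92) - 141)/7 = -(86 - 141)/7 = -⅐*(-55) = 55/7 ≈ 7.8571)
A = 1/713 ≈ 0.0014025
x = 12 (x = -7 + (98 - 79) = -7 + 19 = 12)
(A + x)*V = (1/713 + 12)*(55/7) = (8557/713)*(55/7) = 470635/4991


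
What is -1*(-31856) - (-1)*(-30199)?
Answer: 1657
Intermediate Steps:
-1*(-31856) - (-1)*(-30199) = 31856 - 1*30199 = 31856 - 30199 = 1657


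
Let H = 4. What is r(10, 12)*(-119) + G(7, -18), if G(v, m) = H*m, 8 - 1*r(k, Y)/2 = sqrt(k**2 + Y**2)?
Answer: -1976 + 476*sqrt(61) ≈ 1741.7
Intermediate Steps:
r(k, Y) = 16 - 2*sqrt(Y**2 + k**2) (r(k, Y) = 16 - 2*sqrt(k**2 + Y**2) = 16 - 2*sqrt(Y**2 + k**2))
G(v, m) = 4*m
r(10, 12)*(-119) + G(7, -18) = (16 - 2*sqrt(12**2 + 10**2))*(-119) + 4*(-18) = (16 - 2*sqrt(144 + 100))*(-119) - 72 = (16 - 4*sqrt(61))*(-119) - 72 = (-1904 + 476*sqrt(61)) - 72 = -1976 + 476*sqrt(61)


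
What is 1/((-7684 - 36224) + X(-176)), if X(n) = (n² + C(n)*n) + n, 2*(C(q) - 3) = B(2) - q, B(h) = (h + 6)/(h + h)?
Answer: -1/29300 ≈ -3.4130e-5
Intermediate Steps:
B(h) = (6 + h)/(2*h) (B(h) = (6 + h)/((2*h)) = (6 + h)*(1/(2*h)) = (6 + h)/(2*h))
C(q) = 4 - q/2 (C(q) = 3 + ((½)*(6 + 2)/2 - q)/2 = 3 + ((½)*(½)*8 - q)/2 = 3 + (2 - q)/2 = 3 + (1 - q/2) = 4 - q/2)
X(n) = n + n² + n*(4 - n/2) (X(n) = (n² + (4 - n/2)*n) + n = (n² + n*(4 - n/2)) + n = n + n² + n*(4 - n/2))
1/((-7684 - 36224) + X(-176)) = 1/((-7684 - 36224) + (½)*(-176)*(10 - 176)) = 1/(-43908 + (½)*(-176)*(-166)) = 1/(-43908 + 14608) = 1/(-29300) = -1/29300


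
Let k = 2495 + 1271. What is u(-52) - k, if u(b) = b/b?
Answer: -3765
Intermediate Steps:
k = 3766
u(b) = 1
u(-52) - k = 1 - 1*3766 = 1 - 3766 = -3765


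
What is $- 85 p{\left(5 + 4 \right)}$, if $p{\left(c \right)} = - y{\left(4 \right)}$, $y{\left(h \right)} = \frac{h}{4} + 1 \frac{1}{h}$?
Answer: $\frac{425}{4} \approx 106.25$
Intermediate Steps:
$y{\left(h \right)} = \frac{1}{h} + \frac{h}{4}$ ($y{\left(h \right)} = h \frac{1}{4} + \frac{1}{h} = \frac{h}{4} + \frac{1}{h} = \frac{1}{h} + \frac{h}{4}$)
$p{\left(c \right)} = - \frac{5}{4}$ ($p{\left(c \right)} = - (\frac{1}{4} + \frac{1}{4} \cdot 4) = - (\frac{1}{4} + 1) = \left(-1\right) \frac{5}{4} = - \frac{5}{4}$)
$- 85 p{\left(5 + 4 \right)} = \left(-85\right) \left(- \frac{5}{4}\right) = \frac{425}{4}$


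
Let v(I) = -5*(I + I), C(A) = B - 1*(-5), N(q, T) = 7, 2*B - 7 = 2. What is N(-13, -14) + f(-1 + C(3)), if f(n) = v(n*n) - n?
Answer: -724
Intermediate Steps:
B = 9/2 (B = 7/2 + (½)*2 = 7/2 + 1 = 9/2 ≈ 4.5000)
C(A) = 19/2 (C(A) = 9/2 - 1*(-5) = 9/2 + 5 = 19/2)
v(I) = -10*I
f(n) = -n - 10*n² (f(n) = -10*n*n - n = -10*n² - n = -n - 10*n²)
N(-13, -14) + f(-1 + C(3)) = 7 + (-1 + 19/2)*(-1 - 10*(-1 + 19/2)) = 7 + 17*(-1 - 10*17/2)/2 = 7 + 17*(-1 - 85)/2 = 7 + (17/2)*(-86) = 7 - 731 = -724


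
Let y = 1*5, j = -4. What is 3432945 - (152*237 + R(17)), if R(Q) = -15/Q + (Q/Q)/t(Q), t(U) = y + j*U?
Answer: 3638103353/1071 ≈ 3.3969e+6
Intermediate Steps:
y = 5
t(U) = 5 - 4*U
R(Q) = 1/(5 - 4*Q) - 15/Q (R(Q) = -15/Q + (Q/Q)/(5 - 4*Q) = -15/Q + 1/(5 - 4*Q) = 1/(5 - 4*Q) - 15/Q)
3432945 - (152*237 + R(17)) = 3432945 - (152*237 + (-75 + 61*17)/(17*(5 - 4*17))) = 3432945 - (36024 + (-75 + 1037)/(17*(5 - 68))) = 3432945 - (36024 + (1/17)*962/(-63)) = 3432945 - (36024 + (1/17)*(-1/63)*962) = 3432945 - (36024 - 962/1071) = 3432945 - 1*38580742/1071 = 3432945 - 38580742/1071 = 3638103353/1071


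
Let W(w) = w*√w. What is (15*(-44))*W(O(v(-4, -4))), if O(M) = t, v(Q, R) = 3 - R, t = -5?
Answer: 3300*I*√5 ≈ 7379.0*I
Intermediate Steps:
O(M) = -5
W(w) = w^(3/2)
(15*(-44))*W(O(v(-4, -4))) = (15*(-44))*(-5)^(3/2) = -(-3300)*I*√5 = 3300*I*√5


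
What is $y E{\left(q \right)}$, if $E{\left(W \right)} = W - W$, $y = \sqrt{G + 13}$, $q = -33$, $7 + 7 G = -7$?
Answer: $0$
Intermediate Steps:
$G = -2$ ($G = -1 + \frac{1}{7} \left(-7\right) = -1 - 1 = -2$)
$y = \sqrt{11}$ ($y = \sqrt{-2 + 13} = \sqrt{11} \approx 3.3166$)
$E{\left(W \right)} = 0$
$y E{\left(q \right)} = \sqrt{11} \cdot 0 = 0$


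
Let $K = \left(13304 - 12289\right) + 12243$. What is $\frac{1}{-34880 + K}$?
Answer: $- \frac{1}{21622} \approx -4.6249 \cdot 10^{-5}$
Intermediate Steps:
$K = 13258$ ($K = 1015 + 12243 = 13258$)
$\frac{1}{-34880 + K} = \frac{1}{-34880 + 13258} = \frac{1}{-21622} = - \frac{1}{21622}$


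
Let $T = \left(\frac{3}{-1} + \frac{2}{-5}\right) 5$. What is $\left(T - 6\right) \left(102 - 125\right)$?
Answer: $529$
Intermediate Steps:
$T = -17$ ($T = \left(3 \left(-1\right) + 2 \left(- \frac{1}{5}\right)\right) 5 = \left(-3 - \frac{2}{5}\right) 5 = \left(- \frac{17}{5}\right) 5 = -17$)
$\left(T - 6\right) \left(102 - 125\right) = \left(-17 - 6\right) \left(102 - 125\right) = \left(-23\right) \left(-23\right) = 529$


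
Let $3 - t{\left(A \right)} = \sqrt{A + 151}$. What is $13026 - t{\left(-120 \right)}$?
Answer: $13023 + \sqrt{31} \approx 13029.0$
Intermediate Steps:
$t{\left(A \right)} = 3 - \sqrt{151 + A}$ ($t{\left(A \right)} = 3 - \sqrt{A + 151} = 3 - \sqrt{151 + A}$)
$13026 - t{\left(-120 \right)} = 13026 - \left(3 - \sqrt{151 - 120}\right) = 13026 - \left(3 - \sqrt{31}\right) = 13023 + \sqrt{31}$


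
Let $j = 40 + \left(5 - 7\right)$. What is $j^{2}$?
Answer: $1444$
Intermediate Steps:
$j = 38$ ($j = 40 - 2 = 38$)
$j^{2} = 38^{2} = 1444$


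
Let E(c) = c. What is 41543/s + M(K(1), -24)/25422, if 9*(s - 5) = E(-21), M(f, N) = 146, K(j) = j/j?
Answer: 1584159803/101688 ≈ 15579.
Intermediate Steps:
K(j) = 1
s = 8/3 (s = 5 + (⅑)*(-21) = 5 - 7/3 = 8/3 ≈ 2.6667)
41543/s + M(K(1), -24)/25422 = 41543/(8/3) + 146/25422 = 41543*(3/8) + 146*(1/25422) = 124629/8 + 73/12711 = 1584159803/101688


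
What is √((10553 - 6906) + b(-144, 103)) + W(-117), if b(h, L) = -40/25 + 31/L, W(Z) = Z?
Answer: -117 + 4*√60433190/515 ≈ -56.620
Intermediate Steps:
b(h, L) = -8/5 + 31/L (b(h, L) = -40*1/25 + 31/L = -8/5 + 31/L)
√((10553 - 6906) + b(-144, 103)) + W(-117) = √((10553 - 6906) + (-8/5 + 31/103)) - 117 = √(3647 + (-8/5 + 31*(1/103))) - 117 = √(3647 + (-8/5 + 31/103)) - 117 = √(3647 - 669/515) - 117 = √(1877536/515) - 117 = 4*√60433190/515 - 117 = -117 + 4*√60433190/515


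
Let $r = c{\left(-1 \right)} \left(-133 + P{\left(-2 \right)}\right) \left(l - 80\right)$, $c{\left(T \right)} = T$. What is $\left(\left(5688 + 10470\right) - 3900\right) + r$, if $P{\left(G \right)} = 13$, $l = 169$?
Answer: $22938$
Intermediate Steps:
$r = 10680$ ($r = - \left(-133 + 13\right) \left(169 - 80\right) = - \left(-120\right) 89 = \left(-1\right) \left(-10680\right) = 10680$)
$\left(\left(5688 + 10470\right) - 3900\right) + r = \left(\left(5688 + 10470\right) - 3900\right) + 10680 = \left(16158 - 3900\right) + 10680 = 12258 + 10680 = 22938$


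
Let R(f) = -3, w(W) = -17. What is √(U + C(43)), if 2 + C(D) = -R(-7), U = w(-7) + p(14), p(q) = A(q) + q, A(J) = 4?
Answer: √2 ≈ 1.4142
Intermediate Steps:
p(q) = 4 + q
U = 1 (U = -17 + (4 + 14) = -17 + 18 = 1)
C(D) = 1 (C(D) = -2 - 1*(-3) = -2 + 3 = 1)
√(U + C(43)) = √(1 + 1) = √2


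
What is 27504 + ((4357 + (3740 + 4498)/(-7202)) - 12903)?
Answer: 68263639/3601 ≈ 18957.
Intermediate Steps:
27504 + ((4357 + (3740 + 4498)/(-7202)) - 12903) = 27504 + ((4357 + 8238*(-1/7202)) - 12903) = 27504 + ((4357 - 4119/3601) - 12903) = 27504 + (15685438/3601 - 12903) = 27504 - 30778265/3601 = 68263639/3601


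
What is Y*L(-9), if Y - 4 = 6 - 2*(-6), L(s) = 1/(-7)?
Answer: -22/7 ≈ -3.1429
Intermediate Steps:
L(s) = -⅐
Y = 22 (Y = 4 + (6 - 2*(-6)) = 4 + (6 + 12) = 4 + 18 = 22)
Y*L(-9) = 22*(-⅐) = -22/7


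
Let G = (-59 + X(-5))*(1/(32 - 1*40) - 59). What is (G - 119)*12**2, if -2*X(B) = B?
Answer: 463905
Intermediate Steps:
X(B) = -B/2
G = 53449/16 (G = (-59 - 1/2*(-5))*(1/(32 - 1*40) - 59) = (-59 + 5/2)*(1/(32 - 40) - 59) = -113*(1/(-8) - 59)/2 = -113*(-1/8 - 59)/2 = -113/2*(-473/8) = 53449/16 ≈ 3340.6)
(G - 119)*12**2 = (53449/16 - 119)*12**2 = (51545/16)*144 = 463905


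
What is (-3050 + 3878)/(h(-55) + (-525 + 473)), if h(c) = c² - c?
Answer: 207/757 ≈ 0.27345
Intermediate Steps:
(-3050 + 3878)/(h(-55) + (-525 + 473)) = (-3050 + 3878)/(-55*(-1 - 55) + (-525 + 473)) = 828/(-55*(-56) - 52) = 828/(3080 - 52) = 828/3028 = 828*(1/3028) = 207/757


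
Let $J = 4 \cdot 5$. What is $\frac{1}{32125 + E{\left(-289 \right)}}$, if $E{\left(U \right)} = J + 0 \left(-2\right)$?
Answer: $\frac{1}{32145} \approx 3.1109 \cdot 10^{-5}$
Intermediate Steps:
$J = 20$
$E{\left(U \right)} = 20$ ($E{\left(U \right)} = 20 + 0 \left(-2\right) = 20 + 0 = 20$)
$\frac{1}{32125 + E{\left(-289 \right)}} = \frac{1}{32125 + 20} = \frac{1}{32145}$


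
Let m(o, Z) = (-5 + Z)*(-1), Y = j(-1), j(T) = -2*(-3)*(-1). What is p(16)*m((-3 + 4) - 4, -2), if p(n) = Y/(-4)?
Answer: 21/2 ≈ 10.500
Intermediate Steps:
j(T) = -6 (j(T) = 6*(-1) = -6)
Y = -6
p(n) = 3/2 (p(n) = -6/(-4) = -6*(-1/4) = 3/2)
m(o, Z) = 5 - Z
p(16)*m((-3 + 4) - 4, -2) = 3*(5 - 1*(-2))/2 = 3*(5 + 2)/2 = (3/2)*7 = 21/2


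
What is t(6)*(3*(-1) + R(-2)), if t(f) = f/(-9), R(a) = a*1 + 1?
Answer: 8/3 ≈ 2.6667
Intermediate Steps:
R(a) = 1 + a (R(a) = a + 1 = 1 + a)
t(f) = -f/9 (t(f) = f*(-1/9) = -f/9)
t(6)*(3*(-1) + R(-2)) = (-1/9*6)*(3*(-1) + (1 - 2)) = -2*(-3 - 1)/3 = -2/3*(-4) = 8/3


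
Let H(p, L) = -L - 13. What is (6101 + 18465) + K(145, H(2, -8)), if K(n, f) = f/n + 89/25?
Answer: 17812906/725 ≈ 24570.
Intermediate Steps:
H(p, L) = -13 - L
K(n, f) = 89/25 + f/n (K(n, f) = f/n + 89*(1/25) = f/n + 89/25 = 89/25 + f/n)
(6101 + 18465) + K(145, H(2, -8)) = (6101 + 18465) + (89/25 + (-13 - 1*(-8))/145) = 24566 + (89/25 + (-13 + 8)*(1/145)) = 24566 + (89/25 - 5*1/145) = 24566 + (89/25 - 1/29) = 24566 + 2556/725 = 17812906/725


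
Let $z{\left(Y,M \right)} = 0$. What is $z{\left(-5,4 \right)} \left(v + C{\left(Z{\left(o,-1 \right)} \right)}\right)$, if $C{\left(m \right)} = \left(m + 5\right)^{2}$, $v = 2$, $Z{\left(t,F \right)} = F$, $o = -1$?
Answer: $0$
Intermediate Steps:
$C{\left(m \right)} = \left(5 + m\right)^{2}$
$z{\left(-5,4 \right)} \left(v + C{\left(Z{\left(o,-1 \right)} \right)}\right) = 0 \left(2 + \left(5 - 1\right)^{2}\right) = 0 \left(2 + 4^{2}\right) = 0 \left(2 + 16\right) = 0 \cdot 18 = 0$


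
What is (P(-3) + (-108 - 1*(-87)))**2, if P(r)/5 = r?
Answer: 1296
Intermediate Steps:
P(r) = 5*r
(P(-3) + (-108 - 1*(-87)))**2 = (5*(-3) + (-108 - 1*(-87)))**2 = (-15 + (-108 + 87))**2 = (-15 - 21)**2 = (-36)**2 = 1296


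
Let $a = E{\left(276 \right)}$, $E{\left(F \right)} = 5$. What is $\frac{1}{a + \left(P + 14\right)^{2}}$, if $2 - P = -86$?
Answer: $\frac{1}{10409} \approx 9.6071 \cdot 10^{-5}$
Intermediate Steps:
$P = 88$ ($P = 2 - -86 = 2 + 86 = 88$)
$a = 5$
$\frac{1}{a + \left(P + 14\right)^{2}} = \frac{1}{5 + \left(88 + 14\right)^{2}} = \frac{1}{5 + 102^{2}} = \frac{1}{5 + 10404} = \frac{1}{10409}$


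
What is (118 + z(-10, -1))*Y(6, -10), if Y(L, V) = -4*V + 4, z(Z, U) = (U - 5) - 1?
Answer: 4884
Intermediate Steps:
z(Z, U) = -6 + U (z(Z, U) = (-5 + U) - 1 = -6 + U)
Y(L, V) = 4 - 4*V
(118 + z(-10, -1))*Y(6, -10) = (118 + (-6 - 1))*(4 - 4*(-10)) = (118 - 7)*(4 + 40) = 111*44 = 4884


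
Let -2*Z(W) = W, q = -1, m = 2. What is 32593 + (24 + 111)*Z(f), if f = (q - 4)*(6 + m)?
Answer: 35293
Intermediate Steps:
f = -40 (f = (-1 - 4)*(6 + 2) = -5*8 = -40)
Z(W) = -W/2
32593 + (24 + 111)*Z(f) = 32593 + (24 + 111)*(-½*(-40)) = 32593 + 135*20 = 32593 + 2700 = 35293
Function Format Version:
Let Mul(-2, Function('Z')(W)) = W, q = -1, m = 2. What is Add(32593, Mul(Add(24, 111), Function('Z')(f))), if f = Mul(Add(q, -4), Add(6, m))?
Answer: 35293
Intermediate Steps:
f = -40 (f = Mul(Add(-1, -4), Add(6, 2)) = Mul(-5, 8) = -40)
Function('Z')(W) = Mul(Rational(-1, 2), W)
Add(32593, Mul(Add(24, 111), Function('Z')(f))) = Add(32593, Mul(Add(24, 111), Mul(Rational(-1, 2), -40))) = Add(32593, Mul(135, 20)) = Add(32593, 2700) = 35293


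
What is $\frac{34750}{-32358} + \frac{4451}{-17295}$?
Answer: $- \frac{124171118}{93271935} \approx -1.3313$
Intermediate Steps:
$\frac{34750}{-32358} + \frac{4451}{-17295} = 34750 \left(- \frac{1}{32358}\right) + 4451 \left(- \frac{1}{17295}\right) = - \frac{17375}{16179} - \frac{4451}{17295} = - \frac{124171118}{93271935}$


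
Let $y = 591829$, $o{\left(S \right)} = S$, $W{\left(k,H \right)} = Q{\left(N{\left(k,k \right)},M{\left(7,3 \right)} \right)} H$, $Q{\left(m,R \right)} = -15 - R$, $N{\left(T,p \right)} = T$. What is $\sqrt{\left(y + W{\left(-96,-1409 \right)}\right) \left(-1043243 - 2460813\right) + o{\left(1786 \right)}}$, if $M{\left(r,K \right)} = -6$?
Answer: $223 i \sqrt{42595606} \approx 1.4554 \cdot 10^{6} i$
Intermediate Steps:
$W{\left(k,H \right)} = - 9 H$ ($W{\left(k,H \right)} = \left(-15 - -6\right) H = \left(-15 + 6\right) H = - 9 H$)
$\sqrt{\left(y + W{\left(-96,-1409 \right)}\right) \left(-1043243 - 2460813\right) + o{\left(1786 \right)}} = \sqrt{\left(591829 - -12681\right) \left(-1043243 - 2460813\right) + 1786} = \sqrt{\left(591829 + 12681\right) \left(-3504056\right) + 1786} = \sqrt{604510 \left(-3504056\right) + 1786} = \sqrt{-2118236892560 + 1786} = \sqrt{-2118236890774} = 223 i \sqrt{42595606}$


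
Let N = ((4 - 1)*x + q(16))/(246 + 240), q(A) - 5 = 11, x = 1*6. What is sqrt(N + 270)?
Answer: sqrt(196881)/27 ≈ 16.434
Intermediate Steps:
x = 6
q(A) = 16 (q(A) = 5 + 11 = 16)
N = 17/243 (N = ((4 - 1)*6 + 16)/(246 + 240) = (3*6 + 16)/486 = (18 + 16)*(1/486) = 34*(1/486) = 17/243 ≈ 0.069959)
sqrt(N + 270) = sqrt(17/243 + 270) = sqrt(65627/243) = sqrt(196881)/27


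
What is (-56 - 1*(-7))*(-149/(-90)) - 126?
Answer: -18641/90 ≈ -207.12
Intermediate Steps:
(-56 - 1*(-7))*(-149/(-90)) - 126 = (-56 + 7)*(-149*(-1/90)) - 126 = -49*149/90 - 126 = -7301/90 - 126 = -18641/90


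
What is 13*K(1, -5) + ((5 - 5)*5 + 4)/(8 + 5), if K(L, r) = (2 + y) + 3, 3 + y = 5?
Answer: 1187/13 ≈ 91.308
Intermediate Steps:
y = 2 (y = -3 + 5 = 2)
K(L, r) = 7 (K(L, r) = (2 + 2) + 3 = 4 + 3 = 7)
13*K(1, -5) + ((5 - 5)*5 + 4)/(8 + 5) = 13*7 + ((5 - 5)*5 + 4)/(8 + 5) = 91 + (0*5 + 4)/13 = 91 + (0 + 4)*(1/13) = 91 + 4*(1/13) = 91 + 4/13 = 1187/13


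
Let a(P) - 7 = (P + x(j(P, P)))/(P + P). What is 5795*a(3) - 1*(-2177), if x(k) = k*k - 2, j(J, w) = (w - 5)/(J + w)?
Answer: 1183009/27 ≈ 43815.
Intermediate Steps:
j(J, w) = (-5 + w)/(J + w)
x(k) = -2 + k**2 (x(k) = k**2 - 2 = -2 + k**2)
a(P) = 7 + (-2 + P + (-5 + P)**2/(4*P**2))/(2*P) (a(P) = 7 + (P + (-2 + ((-5 + P)/(P + P))**2))/(P + P) = 7 + (P + (-2 + ((-5 + P)/((2*P)))**2))/((2*P)) = 7 + (P + (-2 + ((1/(2*P))*(-5 + P))**2))*(1/(2*P)) = 7 + (P + (-2 + ((-5 + P)/(2*P))**2))*(1/(2*P)) = 7 + (P + (-2 + (-5 + P)**2/(4*P**2)))*(1/(2*P)) = 7 + (-2 + P + (-5 + P)**2/(4*P**2))*(1/(2*P)) = 7 + (-2 + P + (-5 + P)**2/(4*P**2))/(2*P))
5795*a(3) - 1*(-2177) = 5795*(15/2 - 1/3 + (1/8)*(-5 + 3)**2/3**3) - 1*(-2177) = 5795*(15/2 - 1*1/3 + (1/8)*(1/27)*(-2)**2) + 2177 = 5795*(15/2 - 1/3 + (1/8)*(1/27)*4) + 2177 = 5795*(15/2 - 1/3 + 1/54) + 2177 = 5795*(194/27) + 2177 = 1124230/27 + 2177 = 1183009/27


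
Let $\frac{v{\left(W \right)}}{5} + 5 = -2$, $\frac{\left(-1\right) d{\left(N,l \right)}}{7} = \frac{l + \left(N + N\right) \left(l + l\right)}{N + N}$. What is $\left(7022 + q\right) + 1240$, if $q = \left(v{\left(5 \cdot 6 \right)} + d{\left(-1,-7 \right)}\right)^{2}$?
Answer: $\frac{38977}{4} \approx 9744.3$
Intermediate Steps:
$d{\left(N,l \right)} = - \frac{7 \left(l + 4 N l\right)}{2 N}$ ($d{\left(N,l \right)} = - 7 \frac{l + \left(N + N\right) \left(l + l\right)}{N + N} = - 7 \frac{l + 2 N 2 l}{2 N} = - 7 \left(l + 4 N l\right) \frac{1}{2 N} = - 7 \frac{l + 4 N l}{2 N} = - \frac{7 \left(l + 4 N l\right)}{2 N}$)
$v{\left(W \right)} = -35$ ($v{\left(W \right)} = -25 + 5 \left(-2\right) = -25 - 10 = -35$)
$q = \frac{5929}{4}$ ($q = \left(-35 - \left(-98 - \frac{49}{2 \left(-1\right)}\right)\right)^{2} = \left(-35 + \left(98 - \left(- \frac{49}{2}\right) \left(-1\right)\right)\right)^{2} = \left(-35 + \left(98 - \frac{49}{2}\right)\right)^{2} = \left(-35 + \frac{147}{2}\right)^{2} = \left(\frac{77}{2}\right)^{2} = \frac{5929}{4} \approx 1482.3$)
$\left(7022 + q\right) + 1240 = \left(7022 + \frac{5929}{4}\right) + 1240 = \frac{34017}{4} + 1240 = \frac{38977}{4}$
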